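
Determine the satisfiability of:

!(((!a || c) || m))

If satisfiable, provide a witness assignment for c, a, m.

c: False; a: True; m: False

  !(((!a || c) || m)) = True
    (!a || c) || m = False
      !a || c = False
        !a = False
The formula evaluates to True.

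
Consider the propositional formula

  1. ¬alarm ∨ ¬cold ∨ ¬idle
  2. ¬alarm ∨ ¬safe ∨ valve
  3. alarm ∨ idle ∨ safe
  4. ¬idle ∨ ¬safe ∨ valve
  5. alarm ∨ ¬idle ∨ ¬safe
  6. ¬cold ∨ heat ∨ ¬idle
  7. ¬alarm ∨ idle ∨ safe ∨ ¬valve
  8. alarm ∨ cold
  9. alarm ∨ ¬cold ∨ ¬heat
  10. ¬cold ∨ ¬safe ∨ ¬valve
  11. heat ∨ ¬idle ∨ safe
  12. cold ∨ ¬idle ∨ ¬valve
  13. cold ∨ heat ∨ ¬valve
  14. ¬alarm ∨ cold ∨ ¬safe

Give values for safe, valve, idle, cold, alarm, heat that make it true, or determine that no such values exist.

safe: False, valve: False, idle: True, cold: False, alarm: True, heat: True

Set safe = False.
Set valve = False.
Set idle = True.
  then (heat ∨ ¬idle ∨ safe) forces heat = True.
Set cold = False.
  then (alarm ∨ cold) forces alarm = True.
All clauses satisfied.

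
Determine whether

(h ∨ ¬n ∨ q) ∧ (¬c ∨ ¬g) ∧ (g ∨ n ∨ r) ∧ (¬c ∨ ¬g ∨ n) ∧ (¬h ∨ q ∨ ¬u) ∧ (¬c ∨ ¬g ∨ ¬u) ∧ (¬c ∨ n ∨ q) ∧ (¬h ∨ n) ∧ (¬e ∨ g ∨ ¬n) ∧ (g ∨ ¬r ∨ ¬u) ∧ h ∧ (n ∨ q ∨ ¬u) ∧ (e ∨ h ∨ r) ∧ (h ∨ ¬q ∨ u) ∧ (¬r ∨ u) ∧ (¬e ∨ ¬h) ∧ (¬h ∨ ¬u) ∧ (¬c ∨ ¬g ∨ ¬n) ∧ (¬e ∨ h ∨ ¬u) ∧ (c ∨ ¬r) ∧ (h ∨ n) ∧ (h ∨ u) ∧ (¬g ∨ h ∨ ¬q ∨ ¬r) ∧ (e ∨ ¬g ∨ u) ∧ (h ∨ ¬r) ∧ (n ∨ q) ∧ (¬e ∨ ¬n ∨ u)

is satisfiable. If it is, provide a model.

Unit clause (h) forces h = True.
In (¬e ∨ ¬h) only ¬e is left, so e = False.
In (¬h ∨ ¬u) only ¬u is left, so u = False.
In (e ∨ ¬g ∨ u) only ¬g is left, so g = False.
In (¬h ∨ n) only n is left, so n = True.
In (¬r ∨ u) only ¬r is left, so r = False.
Set q = False.
Set c = False.
All clauses satisfied.

q = False, n = True, r = False, g = False, u = False, c = False, h = True, e = False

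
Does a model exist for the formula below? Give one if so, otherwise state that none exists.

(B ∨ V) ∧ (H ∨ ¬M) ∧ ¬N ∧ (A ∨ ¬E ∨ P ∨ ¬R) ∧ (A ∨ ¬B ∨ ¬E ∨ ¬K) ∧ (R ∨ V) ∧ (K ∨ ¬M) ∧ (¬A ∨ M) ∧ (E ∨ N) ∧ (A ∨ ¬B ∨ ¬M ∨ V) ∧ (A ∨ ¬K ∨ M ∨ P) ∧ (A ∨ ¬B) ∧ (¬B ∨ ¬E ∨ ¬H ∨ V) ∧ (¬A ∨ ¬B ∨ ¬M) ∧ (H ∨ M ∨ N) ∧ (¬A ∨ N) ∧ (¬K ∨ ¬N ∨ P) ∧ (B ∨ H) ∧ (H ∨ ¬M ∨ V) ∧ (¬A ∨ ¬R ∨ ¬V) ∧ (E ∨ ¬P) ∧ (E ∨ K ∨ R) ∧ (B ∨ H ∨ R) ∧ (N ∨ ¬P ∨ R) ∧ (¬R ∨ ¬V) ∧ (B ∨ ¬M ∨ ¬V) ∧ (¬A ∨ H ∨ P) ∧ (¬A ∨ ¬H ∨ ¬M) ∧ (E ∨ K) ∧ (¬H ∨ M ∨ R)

Case N = True:
  Clause (¬N) is falsified — contradiction.
Case N = False:
  (E ∨ N) forces E = True.
  (¬A ∨ N) forces A = False.
  (A ∨ ¬B) forces B = False.
  (B ∨ V) forces V = True.
  (B ∨ H) forces H = True.
  (¬R ∨ ¬V) forces R = False.
  (N ∨ ¬P ∨ R) forces P = False.
  (B ∨ ¬M ∨ ¬V) forces M = False.
  Clause (¬H ∨ M ∨ R) is falsified — contradiction.
Both cases fail, so the formula is unsatisfiable.

No satisfying assignment exists.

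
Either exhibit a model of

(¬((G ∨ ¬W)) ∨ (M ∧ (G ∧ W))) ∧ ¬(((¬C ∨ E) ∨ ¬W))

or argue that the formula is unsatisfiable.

G=T, C=T, E=F, W=T, M=T

  ¬((G ∨ ¬W)) ∨ (M ∧ (G ∧ W)) = True
    ¬((G ∨ ¬W)) = False
      G ∨ ¬W = True
        ¬W = False
    M ∧ (G ∧ W) = True
      G ∧ W = True
  ¬(((¬C ∨ E) ∨ ¬W)) = True
    (¬C ∨ E) ∨ ¬W = False
      ¬C ∨ E = False
        ¬C = False
      ¬W = False
Both conjuncts True, so the formula holds.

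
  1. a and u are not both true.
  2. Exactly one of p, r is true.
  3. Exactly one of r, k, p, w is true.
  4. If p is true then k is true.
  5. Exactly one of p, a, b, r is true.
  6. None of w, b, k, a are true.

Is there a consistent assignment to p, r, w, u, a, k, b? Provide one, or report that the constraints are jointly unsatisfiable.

p = False, r = True, w = False, u = True, a = False, k = False, b = False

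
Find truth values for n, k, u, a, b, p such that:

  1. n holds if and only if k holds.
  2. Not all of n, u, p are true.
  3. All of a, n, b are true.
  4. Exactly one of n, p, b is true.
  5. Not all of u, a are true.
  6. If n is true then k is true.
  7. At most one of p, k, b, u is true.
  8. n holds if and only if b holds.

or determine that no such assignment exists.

UNSATISFIABLE

Case b = True:
  (3) forces a = True.
  (3) forces n = True.
  Constraint (4) is violated (n=T, b=T) — contradiction.
Case b = False:
  Constraint (3) is violated (b=F) — contradiction.
Both cases fail — unsatisfiable.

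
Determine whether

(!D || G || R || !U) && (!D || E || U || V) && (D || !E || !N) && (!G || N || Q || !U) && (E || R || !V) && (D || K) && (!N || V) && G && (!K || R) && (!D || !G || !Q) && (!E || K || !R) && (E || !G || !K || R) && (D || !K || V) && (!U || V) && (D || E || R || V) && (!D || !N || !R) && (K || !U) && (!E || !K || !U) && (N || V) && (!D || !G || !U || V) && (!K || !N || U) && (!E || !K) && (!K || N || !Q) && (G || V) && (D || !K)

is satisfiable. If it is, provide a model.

K = False; G = True; R = False; Q = False; E = True; U = False; V = True; D = True; N = True

Unit clause (G) forces G = True.
Set K = False.
  then (D || K) forces D = True.
  then (!D || !G || !Q) forces Q = False.
  then (K || !U) forces U = False.
Set R = False.
Try E = False:
  (!D || E || U || V) forces V = True.
  clause (E || R || !V) is falsified — backtrack.
So E = True.
Set V = True.
Set N = True.
All clauses satisfied.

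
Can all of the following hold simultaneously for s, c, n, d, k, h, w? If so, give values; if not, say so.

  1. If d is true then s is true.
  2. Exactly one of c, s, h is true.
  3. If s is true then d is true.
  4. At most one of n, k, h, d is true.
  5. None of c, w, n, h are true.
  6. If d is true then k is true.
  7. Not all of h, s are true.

Case h = True:
  Constraint (5) is violated (h=T) — contradiction.
Case h = False:
  (5) forces c = False.
  (2) with c=F, h=F forces s = True.
  (3) with s=T forces d = True.
  (4) with d=T forces n = False.
  (4) with d=T forces k = False.
  Constraint (6) is violated (d=T, k=F) — contradiction.
Both cases fail — unsatisfiable.

UNSATISFIABLE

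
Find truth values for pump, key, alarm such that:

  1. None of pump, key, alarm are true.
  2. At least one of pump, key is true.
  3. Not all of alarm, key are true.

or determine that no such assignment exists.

Unsatisfiable

Case pump = True:
  Constraint (1) is violated (pump=T) — contradiction.
Case pump = False:
  (1) forces key = False.
  Constraint (2) is violated (pump=F, key=F) — contradiction.
Both cases fail — unsatisfiable.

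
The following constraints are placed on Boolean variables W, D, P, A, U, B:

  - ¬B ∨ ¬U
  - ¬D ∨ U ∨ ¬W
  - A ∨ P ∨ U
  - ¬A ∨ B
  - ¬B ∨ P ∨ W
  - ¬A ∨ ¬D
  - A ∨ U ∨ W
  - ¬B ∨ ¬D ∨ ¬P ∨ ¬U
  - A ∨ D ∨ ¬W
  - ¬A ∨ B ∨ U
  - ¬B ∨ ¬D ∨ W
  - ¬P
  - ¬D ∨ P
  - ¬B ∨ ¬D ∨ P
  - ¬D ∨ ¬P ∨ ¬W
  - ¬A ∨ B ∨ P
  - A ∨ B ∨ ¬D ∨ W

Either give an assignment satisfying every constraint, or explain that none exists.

Unit clause (¬P) forces P = False.
In (¬D ∨ P) only ¬D is left, so D = False.
Set W = False.
  then (¬B ∨ P ∨ W) forces B = False.
  then (¬A ∨ B ∨ P) forces A = False.
  then (A ∨ P ∨ U) forces U = True.
All clauses satisfied.

W=F, D=F, P=F, A=F, U=T, B=F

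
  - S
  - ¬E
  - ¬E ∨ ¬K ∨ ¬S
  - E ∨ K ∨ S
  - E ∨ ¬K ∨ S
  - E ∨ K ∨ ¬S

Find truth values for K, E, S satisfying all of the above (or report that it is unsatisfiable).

Unit clause (S) forces S = True.
Unit clause (¬E) forces E = False.
In (E ∨ K ∨ ¬S) only K is left, so K = True.
Check each clause:
  (S): S holds.
  (¬E): ¬E holds.
  (¬E ∨ ¬K ∨ ¬S): ¬E holds.
  (E ∨ K ∨ S): K holds.
  (E ∨ ¬K ∨ S): S holds.
  (E ∨ K ∨ ¬S): K holds.
All clauses satisfied.

K = True; E = False; S = True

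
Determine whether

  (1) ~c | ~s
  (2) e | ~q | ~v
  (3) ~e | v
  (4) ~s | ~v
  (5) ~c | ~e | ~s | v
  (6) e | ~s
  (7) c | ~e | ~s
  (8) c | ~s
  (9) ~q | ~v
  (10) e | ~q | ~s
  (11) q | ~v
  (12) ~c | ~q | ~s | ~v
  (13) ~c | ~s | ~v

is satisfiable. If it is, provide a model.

e=F, c=T, s=F, v=F, q=F

Try e = True:
  (~e | v) forces v = True.
  (~s | ~v) forces s = False.
  (~q | ~v) forces q = False.
  clause (q | ~v) is falsified — backtrack.
So e = False.
  then (e | ~s) forces s = False.
Set c = True.
Set v = False.
Set q = False.
All clauses satisfied.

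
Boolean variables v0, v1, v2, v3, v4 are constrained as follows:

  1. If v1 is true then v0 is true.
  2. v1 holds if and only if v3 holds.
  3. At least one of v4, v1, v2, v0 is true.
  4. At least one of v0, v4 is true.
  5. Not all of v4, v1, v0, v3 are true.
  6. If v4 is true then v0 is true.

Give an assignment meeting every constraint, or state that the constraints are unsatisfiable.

v0: True; v1: False; v2: True; v3: False; v4: False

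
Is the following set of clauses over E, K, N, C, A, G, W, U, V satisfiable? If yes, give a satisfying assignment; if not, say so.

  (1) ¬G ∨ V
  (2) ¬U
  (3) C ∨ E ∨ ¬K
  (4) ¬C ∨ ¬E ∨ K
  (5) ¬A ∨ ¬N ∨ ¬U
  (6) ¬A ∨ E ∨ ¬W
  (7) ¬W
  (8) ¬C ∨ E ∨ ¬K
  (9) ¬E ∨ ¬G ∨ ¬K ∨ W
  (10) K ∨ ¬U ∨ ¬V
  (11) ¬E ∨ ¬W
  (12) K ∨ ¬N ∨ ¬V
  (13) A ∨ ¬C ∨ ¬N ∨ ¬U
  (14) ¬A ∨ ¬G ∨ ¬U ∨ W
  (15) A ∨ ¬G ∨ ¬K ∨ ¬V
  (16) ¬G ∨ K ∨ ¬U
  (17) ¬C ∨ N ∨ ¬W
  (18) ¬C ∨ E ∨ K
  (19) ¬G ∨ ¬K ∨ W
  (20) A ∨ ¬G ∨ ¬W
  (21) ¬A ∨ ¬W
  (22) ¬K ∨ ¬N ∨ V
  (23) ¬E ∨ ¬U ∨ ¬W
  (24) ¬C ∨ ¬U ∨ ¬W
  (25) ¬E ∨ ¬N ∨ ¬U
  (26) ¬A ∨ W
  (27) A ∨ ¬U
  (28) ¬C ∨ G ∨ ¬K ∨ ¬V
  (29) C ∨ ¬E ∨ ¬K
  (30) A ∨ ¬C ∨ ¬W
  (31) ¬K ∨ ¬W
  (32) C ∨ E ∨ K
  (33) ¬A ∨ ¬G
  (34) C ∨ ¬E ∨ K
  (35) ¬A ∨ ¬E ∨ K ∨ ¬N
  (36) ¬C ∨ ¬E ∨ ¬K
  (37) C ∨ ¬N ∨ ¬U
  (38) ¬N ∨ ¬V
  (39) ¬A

Case C = True:
  (¬U) forces U = False.
  (¬W) forces W = False.
  (¬A ∨ W) forces A = False.
  If K = True:
    (¬C ∨ E ∨ ¬K) forces E = True.
    clause (¬C ∨ ¬E ∨ ¬K) is falsified.
  If K = False:
    (¬C ∨ ¬E ∨ K) forces E = False.
    clause (¬C ∨ E ∨ K) is falsified.
  Every sub-case reaches a contradiction.
Case C = False:
  (¬U) forces U = False.
  (¬W) forces W = False.
  (¬A ∨ W) forces A = False.
  If K = True:
    (C ∨ E ∨ ¬K) forces E = True.
    clause (C ∨ ¬E ∨ ¬K) is falsified.
  If K = False:
    (C ∨ E ∨ K) forces E = True.
    clause (C ∨ ¬E ∨ K) is falsified.
  Every sub-case reaches a contradiction.
Both cases fail, so the formula is unsatisfiable.

Unsatisfiable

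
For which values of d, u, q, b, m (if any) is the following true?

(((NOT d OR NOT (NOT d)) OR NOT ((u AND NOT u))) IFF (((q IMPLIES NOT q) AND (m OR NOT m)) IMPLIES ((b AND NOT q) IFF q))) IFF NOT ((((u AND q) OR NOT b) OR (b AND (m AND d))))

d = True, u = False, q = False, b = True, m = True

  (((NOT d OR NOT (NOT d)) OR NOT ((u AND NOT u))) IFF (((q IMPLIES NOT q) AND (m OR NOT m)) IMPLIES ((b AND NOT q) IFF q))) IFF NOT ((((u AND q) OR NOT b) OR (b AND (m AND d)))) = True
    ((NOT d OR NOT (NOT d)) OR NOT ((u AND NOT u))) IFF (((q IMPLIES NOT q) AND (m OR NOT m)) IMPLIES ((b AND NOT q) IFF q)) = False
      (NOT d OR NOT (NOT d)) OR NOT ((u AND NOT u)) = True
        NOT d OR NOT (NOT d) = True
          NOT d = False
          NOT (NOT d) = True
            NOT d = False
        NOT ((u AND NOT u)) = True
          u AND NOT u = False
            NOT u = True
      ((q IMPLIES NOT q) AND (m OR NOT m)) IMPLIES ((b AND NOT q) IFF q) = False
        (q IMPLIES NOT q) AND (m OR NOT m) = True
          q IMPLIES NOT q = True
            NOT q = True
          m OR NOT m = True
            NOT m = False
        (b AND NOT q) IFF q = False
          b AND NOT q = True
            NOT q = True
    NOT ((((u AND q) OR NOT b) OR (b AND (m AND d)))) = False
      ((u AND q) OR NOT b) OR (b AND (m AND d)) = True
        (u AND q) OR NOT b = False
          u AND q = False
          NOT b = False
        b AND (m AND d) = True
          m AND d = True
The formula evaluates to True.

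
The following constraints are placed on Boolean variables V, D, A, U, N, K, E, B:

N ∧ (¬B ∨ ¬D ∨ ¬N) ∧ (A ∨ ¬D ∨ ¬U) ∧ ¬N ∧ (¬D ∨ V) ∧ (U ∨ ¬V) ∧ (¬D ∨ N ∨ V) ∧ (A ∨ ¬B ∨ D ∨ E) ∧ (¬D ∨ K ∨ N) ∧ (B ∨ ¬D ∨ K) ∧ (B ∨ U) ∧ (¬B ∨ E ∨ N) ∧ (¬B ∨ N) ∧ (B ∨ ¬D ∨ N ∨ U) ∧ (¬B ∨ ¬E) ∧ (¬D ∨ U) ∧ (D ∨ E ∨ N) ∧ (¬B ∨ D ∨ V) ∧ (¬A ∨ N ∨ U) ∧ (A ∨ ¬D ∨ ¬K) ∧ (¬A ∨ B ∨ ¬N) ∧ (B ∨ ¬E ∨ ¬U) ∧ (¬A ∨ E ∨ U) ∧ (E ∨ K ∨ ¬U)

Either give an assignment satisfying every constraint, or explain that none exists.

Case N = True:
  Clause (¬N) is falsified — contradiction.
Case N = False:
  Clause (N) is falsified — contradiction.
Both cases fail, so the formula is unsatisfiable.

No satisfying assignment exists.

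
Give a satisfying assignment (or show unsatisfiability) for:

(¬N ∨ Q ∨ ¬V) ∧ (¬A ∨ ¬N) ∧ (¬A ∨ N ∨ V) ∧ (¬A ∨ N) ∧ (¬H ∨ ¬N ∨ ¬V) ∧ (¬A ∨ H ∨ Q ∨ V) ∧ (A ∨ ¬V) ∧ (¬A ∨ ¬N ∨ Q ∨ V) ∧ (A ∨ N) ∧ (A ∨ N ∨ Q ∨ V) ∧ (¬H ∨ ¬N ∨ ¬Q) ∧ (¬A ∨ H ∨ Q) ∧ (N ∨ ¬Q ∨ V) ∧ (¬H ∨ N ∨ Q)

Q = False, V = False, N = True, A = False, H = False

Set Q = False.
Try V = True:
  (¬N ∨ Q ∨ ¬V) forces N = False.
  (¬A ∨ N) forces A = False.
  clause (A ∨ ¬V) is falsified — backtrack.
So V = False.
Try N = False:
  (¬A ∨ N ∨ V) forces A = False.
  clause (A ∨ N) is falsified — backtrack.
So N = True.
  then (¬A ∨ ¬N) forces A = False.
Set H = False.
All clauses satisfied.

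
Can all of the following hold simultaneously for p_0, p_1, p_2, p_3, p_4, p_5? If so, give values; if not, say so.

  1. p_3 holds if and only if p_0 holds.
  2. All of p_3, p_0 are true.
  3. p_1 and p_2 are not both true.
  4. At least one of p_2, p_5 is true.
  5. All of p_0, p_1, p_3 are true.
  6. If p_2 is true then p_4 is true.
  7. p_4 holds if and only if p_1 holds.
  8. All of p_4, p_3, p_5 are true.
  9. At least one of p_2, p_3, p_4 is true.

p_0: True, p_1: True, p_2: False, p_3: True, p_4: True, p_5: True

  (1) p_3=T, p_0=T — same ✓
  (2) {p_3, p_0}: all 2 true ✓
  (3) p_1=T, p_2=F — not both ✓
  (4) {p_2, p_5}: 1 true — at least one ✓
  (5) {p_0, p_1, p_3}: all 3 true ✓
  (6) p_2=F ⇒ p_4: vacuous ✓
  (7) p_4=T, p_1=T — same ✓
  (8) {p_4, p_3, p_5}: all 3 true ✓
  (9) {p_2, p_3, p_4}: 2 true — at least one ✓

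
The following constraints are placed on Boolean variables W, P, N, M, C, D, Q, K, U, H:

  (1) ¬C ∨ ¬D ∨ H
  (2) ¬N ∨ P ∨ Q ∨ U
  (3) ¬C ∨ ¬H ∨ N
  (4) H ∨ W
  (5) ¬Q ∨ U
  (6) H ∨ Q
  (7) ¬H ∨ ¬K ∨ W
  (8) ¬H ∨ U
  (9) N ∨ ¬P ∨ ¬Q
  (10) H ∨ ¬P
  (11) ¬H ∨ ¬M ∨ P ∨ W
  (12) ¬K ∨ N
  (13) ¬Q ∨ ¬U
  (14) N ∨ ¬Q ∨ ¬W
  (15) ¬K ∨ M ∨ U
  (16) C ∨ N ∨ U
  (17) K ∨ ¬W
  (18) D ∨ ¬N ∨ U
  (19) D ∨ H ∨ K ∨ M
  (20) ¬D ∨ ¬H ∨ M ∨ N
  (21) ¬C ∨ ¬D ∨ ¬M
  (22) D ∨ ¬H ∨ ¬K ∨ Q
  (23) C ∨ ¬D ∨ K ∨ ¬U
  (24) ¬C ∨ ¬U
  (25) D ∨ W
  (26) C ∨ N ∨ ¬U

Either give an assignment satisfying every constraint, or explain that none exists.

W=T; P=F; N=T; M=F; C=F; D=T; Q=F; K=T; U=T; H=T

Set W = True.
  then (K ∨ ¬W) forces K = True.
  then (¬K ∨ N) forces N = True.
Set P = False.
Set M = False.
  then (¬K ∨ M ∨ U) forces U = True.
  then (¬C ∨ ¬U) forces C = False.
  then (¬Q ∨ ¬U) forces Q = False.
  then (H ∨ Q) forces H = True.
  then (D ∨ ¬H ∨ ¬K ∨ Q) forces D = True.
All clauses satisfied.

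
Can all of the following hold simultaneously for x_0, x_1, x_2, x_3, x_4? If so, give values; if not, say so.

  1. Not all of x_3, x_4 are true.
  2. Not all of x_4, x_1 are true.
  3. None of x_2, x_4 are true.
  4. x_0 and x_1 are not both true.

x_0=F, x_1=T, x_2=F, x_3=F, x_4=F

  (1) {x_3, x_4}: 0/2 true — not all ✓
  (2) {x_4, x_1}: 1/2 true — not all ✓
  (3) {x_2, x_4}: 0 true — none ✓
  (4) x_0=F, x_1=T — not both ✓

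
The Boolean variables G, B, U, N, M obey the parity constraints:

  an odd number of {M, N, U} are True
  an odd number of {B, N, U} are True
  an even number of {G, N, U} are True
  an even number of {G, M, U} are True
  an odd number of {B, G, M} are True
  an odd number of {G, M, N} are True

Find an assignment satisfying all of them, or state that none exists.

G = True, B = False, U = True, N = False, M = False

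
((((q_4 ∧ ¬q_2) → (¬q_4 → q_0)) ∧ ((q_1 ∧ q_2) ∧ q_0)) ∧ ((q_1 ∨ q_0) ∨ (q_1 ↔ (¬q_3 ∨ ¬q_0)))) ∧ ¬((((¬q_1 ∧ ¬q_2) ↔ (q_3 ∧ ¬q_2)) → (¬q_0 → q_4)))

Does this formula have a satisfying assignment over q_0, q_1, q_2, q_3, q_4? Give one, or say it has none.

UNSATISFIABLE

Case q_0 = True: the conjunct ¬((((¬q_1 ∧ ¬q_2) ↔ (q_3 ∧ ¬q_2)) → (¬q_0 → q_4))) becomes ¬((((¬q_1 ∧ ¬q_2) ↔ (q_3 ∧ ¬q_2)) → True)) = False.
Case q_0 = False: the conjunct q_0 is False.
Both cases fail — unsatisfiable.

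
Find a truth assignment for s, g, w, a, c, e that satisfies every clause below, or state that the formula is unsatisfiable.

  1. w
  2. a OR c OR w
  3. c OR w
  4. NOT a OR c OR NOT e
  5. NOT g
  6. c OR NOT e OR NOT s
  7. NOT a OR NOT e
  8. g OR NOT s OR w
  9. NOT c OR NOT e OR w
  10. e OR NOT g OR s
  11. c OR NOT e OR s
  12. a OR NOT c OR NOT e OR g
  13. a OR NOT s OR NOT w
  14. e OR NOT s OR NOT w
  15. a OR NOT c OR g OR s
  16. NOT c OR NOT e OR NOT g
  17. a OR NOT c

s: False, g: False, w: True, a: True, c: True, e: False

Unit clause (w) forces w = True.
Unit clause (NOT g) forces g = False.
Set s = False.
Set a = True.
  then (NOT a OR NOT e) forces e = False.
Set c = True.
All clauses satisfied.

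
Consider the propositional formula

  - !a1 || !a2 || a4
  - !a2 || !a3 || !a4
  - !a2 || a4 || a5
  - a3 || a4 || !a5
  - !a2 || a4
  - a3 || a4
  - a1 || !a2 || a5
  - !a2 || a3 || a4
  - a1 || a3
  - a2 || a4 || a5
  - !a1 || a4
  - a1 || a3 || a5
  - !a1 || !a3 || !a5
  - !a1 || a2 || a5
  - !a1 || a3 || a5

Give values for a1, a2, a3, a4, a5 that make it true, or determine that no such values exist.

Set a1 = True.
  then (!a1 || a4) forces a4 = True.
Set a2 = False.
  then (!a1 || a2 || a5) forces a5 = True.
  then (!a1 || !a3 || !a5) forces a3 = False.
All clauses satisfied.

a1=T, a2=F, a3=F, a4=T, a5=T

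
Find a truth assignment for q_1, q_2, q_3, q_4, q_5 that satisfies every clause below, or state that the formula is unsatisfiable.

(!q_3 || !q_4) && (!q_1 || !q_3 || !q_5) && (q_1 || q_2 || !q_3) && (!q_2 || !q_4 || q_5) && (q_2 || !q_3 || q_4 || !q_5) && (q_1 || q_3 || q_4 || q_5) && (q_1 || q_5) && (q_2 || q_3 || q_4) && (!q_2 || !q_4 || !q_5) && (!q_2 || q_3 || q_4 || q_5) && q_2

q_1 = False, q_2 = True, q_3 = False, q_4 = False, q_5 = True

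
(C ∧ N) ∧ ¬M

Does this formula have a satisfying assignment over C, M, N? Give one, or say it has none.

C: True, M: False, N: True

  C ∧ N = True
  ¬M = True
Both conjuncts True, so the formula holds.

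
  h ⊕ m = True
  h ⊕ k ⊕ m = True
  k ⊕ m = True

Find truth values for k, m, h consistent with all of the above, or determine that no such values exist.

k = False; m = True; h = False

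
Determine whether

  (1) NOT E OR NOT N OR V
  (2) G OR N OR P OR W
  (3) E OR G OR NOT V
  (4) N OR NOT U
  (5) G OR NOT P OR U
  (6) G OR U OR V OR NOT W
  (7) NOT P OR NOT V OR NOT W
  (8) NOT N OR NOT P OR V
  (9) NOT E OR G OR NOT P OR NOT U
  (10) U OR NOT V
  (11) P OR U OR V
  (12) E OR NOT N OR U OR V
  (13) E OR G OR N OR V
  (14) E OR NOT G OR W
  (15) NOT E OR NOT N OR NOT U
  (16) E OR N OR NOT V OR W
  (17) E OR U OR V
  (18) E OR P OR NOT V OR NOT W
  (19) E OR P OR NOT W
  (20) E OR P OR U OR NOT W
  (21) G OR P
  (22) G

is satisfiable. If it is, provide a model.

G=T; V=F; W=F; U=F; N=F; E=T; P=T

Unit clause (G) forces G = True.
Set V = False.
Set W = False.
  then (E OR NOT G OR W) forces E = True.
  then (NOT E OR NOT N OR V) forces N = False.
  then (N OR NOT U) forces U = False.
  then (P OR U OR V) forces P = True.
All clauses satisfied.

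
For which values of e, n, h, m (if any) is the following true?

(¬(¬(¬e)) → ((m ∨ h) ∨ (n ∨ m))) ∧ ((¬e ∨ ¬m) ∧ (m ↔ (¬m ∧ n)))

e: True, n: False, h: True, m: False

  ¬(¬(¬e)) → ((m ∨ h) ∨ (n ∨ m)) = True
    ¬(¬(¬e)) = False
      ¬(¬e) = True
        ¬e = False
    (m ∨ h) ∨ (n ∨ m) = True
      m ∨ h = True
      n ∨ m = False
  (¬e ∨ ¬m) ∧ (m ↔ (¬m ∧ n)) = True
    ¬e ∨ ¬m = True
      ¬e = False
      ¬m = True
    m ↔ (¬m ∧ n) = True
      ¬m ∧ n = False
        ¬m = True
Both conjuncts True, so the formula holds.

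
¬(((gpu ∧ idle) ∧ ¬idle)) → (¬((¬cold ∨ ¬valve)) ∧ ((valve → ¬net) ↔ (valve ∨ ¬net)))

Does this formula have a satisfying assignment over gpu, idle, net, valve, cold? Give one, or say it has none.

gpu=T, idle=T, net=F, valve=T, cold=T

  ¬(((gpu ∧ idle) ∧ ¬idle)) → (¬((¬cold ∨ ¬valve)) ∧ ((valve → ¬net) ↔ (valve ∨ ¬net))) = True
    ¬(((gpu ∧ idle) ∧ ¬idle)) = True
      (gpu ∧ idle) ∧ ¬idle = False
        gpu ∧ idle = True
        ¬idle = False
    ¬((¬cold ∨ ¬valve)) ∧ ((valve → ¬net) ↔ (valve ∨ ¬net)) = True
      ¬((¬cold ∨ ¬valve)) = True
        ¬cold ∨ ¬valve = False
          ¬cold = False
          ¬valve = False
      (valve → ¬net) ↔ (valve ∨ ¬net) = True
        valve → ¬net = True
          ¬net = True
        valve ∨ ¬net = True
          ¬net = True
The formula evaluates to True.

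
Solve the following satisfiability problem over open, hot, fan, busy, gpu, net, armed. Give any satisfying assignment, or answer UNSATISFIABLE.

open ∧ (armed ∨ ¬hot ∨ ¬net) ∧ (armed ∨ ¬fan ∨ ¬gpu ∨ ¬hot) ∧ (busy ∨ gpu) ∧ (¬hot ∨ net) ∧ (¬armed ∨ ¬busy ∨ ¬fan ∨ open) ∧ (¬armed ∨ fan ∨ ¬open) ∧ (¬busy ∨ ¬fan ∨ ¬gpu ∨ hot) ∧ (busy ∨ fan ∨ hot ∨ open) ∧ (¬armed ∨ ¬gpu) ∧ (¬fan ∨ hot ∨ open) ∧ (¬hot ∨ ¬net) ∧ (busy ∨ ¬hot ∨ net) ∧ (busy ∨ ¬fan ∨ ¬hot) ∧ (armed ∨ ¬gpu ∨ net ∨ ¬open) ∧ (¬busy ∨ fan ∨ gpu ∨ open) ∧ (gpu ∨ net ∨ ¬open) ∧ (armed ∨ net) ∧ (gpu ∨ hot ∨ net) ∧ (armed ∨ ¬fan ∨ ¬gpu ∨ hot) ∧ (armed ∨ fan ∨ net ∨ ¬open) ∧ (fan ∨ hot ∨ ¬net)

open = True, hot = False, fan = True, busy = True, gpu = False, net = True, armed = True

Unit clause (open) forces open = True.
Try hot = True:
  (¬hot ∨ net) forces net = True.
  clause (¬hot ∨ ¬net) is falsified — backtrack.
So hot = False.
Set fan = True.
Set busy = True.
  then (¬busy ∨ ¬fan ∨ ¬gpu ∨ hot) forces gpu = False.
  then (gpu ∨ net ∨ ¬open) forces net = True.
Set armed = True.
All clauses satisfied.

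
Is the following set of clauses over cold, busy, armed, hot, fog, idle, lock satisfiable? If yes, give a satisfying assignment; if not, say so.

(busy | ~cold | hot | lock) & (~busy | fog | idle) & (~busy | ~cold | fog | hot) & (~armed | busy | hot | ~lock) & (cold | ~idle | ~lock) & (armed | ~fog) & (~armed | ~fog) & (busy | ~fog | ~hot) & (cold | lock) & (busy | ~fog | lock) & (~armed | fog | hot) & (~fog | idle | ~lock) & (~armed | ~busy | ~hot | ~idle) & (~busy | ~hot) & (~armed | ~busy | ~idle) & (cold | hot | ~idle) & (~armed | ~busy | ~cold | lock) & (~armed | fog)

Set cold = True.
Try busy = True:
  (~busy | ~hot) forces hot = False.
  (~busy | ~cold | fog | hot) forces fog = True.
  (armed | ~fog) forces armed = True.
  clause (~armed | ~fog) is falsified — backtrack.
So busy = False.
Try armed = True:
  (~armed | ~fog) forces fog = False.
  clause (~armed | fog) is falsified — backtrack.
So armed = False.
  then (armed | ~fog) forces fog = False.
Set hot = True.
Set idle = False.
Set lock = False.
All clauses satisfied.

cold = True, busy = False, armed = False, hot = True, fog = False, idle = False, lock = False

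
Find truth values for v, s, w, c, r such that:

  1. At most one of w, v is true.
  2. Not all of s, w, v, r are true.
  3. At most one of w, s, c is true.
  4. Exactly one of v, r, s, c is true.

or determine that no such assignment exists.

v = False; s = False; w = False; c = True; r = False

  (1) {w, v}: 0 true — at most one ✓
  (2) {s, w, v, r}: 0/4 true — not all ✓
  (3) {w, s, c}: 1 true — at most one ✓
  (4) {v, r, s, c}: 1 true — exactly one ✓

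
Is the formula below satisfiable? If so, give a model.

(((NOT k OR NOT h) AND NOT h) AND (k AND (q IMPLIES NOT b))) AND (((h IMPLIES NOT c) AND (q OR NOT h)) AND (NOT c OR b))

q: False; c: False; b: False; h: False; k: True

  ((NOT k OR NOT h) AND NOT h) AND (k AND (q IMPLIES NOT b)) = True
    (NOT k OR NOT h) AND NOT h = True
      NOT k OR NOT h = True
        NOT k = False
        NOT h = True
      NOT h = True
    k AND (q IMPLIES NOT b) = True
      q IMPLIES NOT b = True
        NOT b = True
  ((h IMPLIES NOT c) AND (q OR NOT h)) AND (NOT c OR b) = True
    (h IMPLIES NOT c) AND (q OR NOT h) = True
      h IMPLIES NOT c = True
        NOT c = True
      q OR NOT h = True
        NOT h = True
    NOT c OR b = True
      NOT c = True
Both conjuncts True, so the formula holds.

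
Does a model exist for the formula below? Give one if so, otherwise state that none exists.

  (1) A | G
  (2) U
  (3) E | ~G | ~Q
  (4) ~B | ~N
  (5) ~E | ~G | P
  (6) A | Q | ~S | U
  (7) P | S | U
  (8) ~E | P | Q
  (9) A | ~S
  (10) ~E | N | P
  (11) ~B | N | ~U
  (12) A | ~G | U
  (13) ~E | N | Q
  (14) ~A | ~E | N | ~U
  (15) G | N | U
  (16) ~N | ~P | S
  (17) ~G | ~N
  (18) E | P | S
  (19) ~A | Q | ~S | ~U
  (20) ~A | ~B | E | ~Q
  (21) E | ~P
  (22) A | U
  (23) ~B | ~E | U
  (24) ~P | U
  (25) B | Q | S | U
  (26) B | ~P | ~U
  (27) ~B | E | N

Unit clause (U) forces U = True.
Set N = True.
  then (~B | ~N) forces B = False.
  then (~G | ~N) forces G = False.
  then (B | ~P | ~U) forces P = False.
  then (A | G) forces A = True.
Set Q = True.
Set E = True.
Set S = True.
All clauses satisfied.

U = True, N = True, A = True, P = False, Q = True, B = False, E = True, G = False, S = True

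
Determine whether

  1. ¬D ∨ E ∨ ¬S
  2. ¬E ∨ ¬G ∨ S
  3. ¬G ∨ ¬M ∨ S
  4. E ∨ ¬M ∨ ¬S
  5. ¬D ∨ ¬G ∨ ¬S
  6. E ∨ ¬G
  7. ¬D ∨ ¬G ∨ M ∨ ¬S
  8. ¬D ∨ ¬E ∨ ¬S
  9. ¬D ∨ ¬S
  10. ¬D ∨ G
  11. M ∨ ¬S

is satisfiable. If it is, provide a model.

Set M = True.
Set D = False.
Set S = False.
  then (¬G ∨ ¬M ∨ S) forces G = False.
Set E = True.
All clauses satisfied.

M=T; D=F; S=F; E=T; G=F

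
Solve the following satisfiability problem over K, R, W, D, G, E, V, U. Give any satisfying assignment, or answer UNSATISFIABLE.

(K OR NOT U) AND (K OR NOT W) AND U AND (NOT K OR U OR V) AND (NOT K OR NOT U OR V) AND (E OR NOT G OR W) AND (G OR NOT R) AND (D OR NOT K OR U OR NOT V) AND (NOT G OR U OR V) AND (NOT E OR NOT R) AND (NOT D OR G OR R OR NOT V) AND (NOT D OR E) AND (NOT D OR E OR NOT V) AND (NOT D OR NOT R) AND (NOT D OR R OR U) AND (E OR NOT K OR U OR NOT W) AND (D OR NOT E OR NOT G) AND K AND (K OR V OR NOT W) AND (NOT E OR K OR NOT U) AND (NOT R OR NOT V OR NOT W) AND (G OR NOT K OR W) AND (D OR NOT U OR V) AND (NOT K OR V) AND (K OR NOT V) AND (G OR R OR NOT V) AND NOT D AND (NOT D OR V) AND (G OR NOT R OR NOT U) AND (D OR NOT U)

Case D = True:
  Clause (NOT D) is falsified — contradiction.
Case D = False:
  (U) forces U = True.
  Clause (D OR NOT U) is falsified — contradiction.
Both cases fail, so the formula is unsatisfiable.

UNSATISFIABLE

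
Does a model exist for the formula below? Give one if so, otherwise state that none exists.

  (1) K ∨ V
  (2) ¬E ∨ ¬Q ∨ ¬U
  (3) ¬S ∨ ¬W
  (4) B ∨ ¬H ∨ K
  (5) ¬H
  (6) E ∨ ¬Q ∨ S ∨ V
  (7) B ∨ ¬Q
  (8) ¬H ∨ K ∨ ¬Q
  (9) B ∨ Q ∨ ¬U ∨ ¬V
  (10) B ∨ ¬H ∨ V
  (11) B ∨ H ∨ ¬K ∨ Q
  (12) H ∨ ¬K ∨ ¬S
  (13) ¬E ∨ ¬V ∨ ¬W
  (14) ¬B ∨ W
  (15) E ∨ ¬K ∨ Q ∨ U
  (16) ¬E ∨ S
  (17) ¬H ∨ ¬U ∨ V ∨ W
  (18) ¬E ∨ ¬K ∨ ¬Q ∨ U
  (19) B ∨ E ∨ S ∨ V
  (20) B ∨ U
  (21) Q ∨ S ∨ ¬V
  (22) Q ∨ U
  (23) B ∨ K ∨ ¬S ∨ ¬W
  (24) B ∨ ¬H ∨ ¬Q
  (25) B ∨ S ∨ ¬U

Q = True, B = True, V = True, U = True, K = True, W = True, S = False, E = False, H = False

Unit clause (¬H) forces H = False.
Set Q = True.
  then (B ∨ ¬Q) forces B = True.
  then (¬B ∨ W) forces W = True.
  then (¬S ∨ ¬W) forces S = False.
  then (¬E ∨ S) forces E = False.
  then (E ∨ ¬Q ∨ S ∨ V) forces V = True.
Set U = True.
Set K = True.
All clauses satisfied.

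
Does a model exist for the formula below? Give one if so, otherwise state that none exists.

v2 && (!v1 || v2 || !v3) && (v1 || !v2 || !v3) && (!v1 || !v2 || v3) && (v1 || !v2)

v1 = True, v2 = True, v3 = True

Unit clause (v2) forces v2 = True.
In (v1 || !v2) only v1 is left, so v1 = True.
In (!v1 || !v2 || v3) only v3 is left, so v3 = True.
All clauses satisfied.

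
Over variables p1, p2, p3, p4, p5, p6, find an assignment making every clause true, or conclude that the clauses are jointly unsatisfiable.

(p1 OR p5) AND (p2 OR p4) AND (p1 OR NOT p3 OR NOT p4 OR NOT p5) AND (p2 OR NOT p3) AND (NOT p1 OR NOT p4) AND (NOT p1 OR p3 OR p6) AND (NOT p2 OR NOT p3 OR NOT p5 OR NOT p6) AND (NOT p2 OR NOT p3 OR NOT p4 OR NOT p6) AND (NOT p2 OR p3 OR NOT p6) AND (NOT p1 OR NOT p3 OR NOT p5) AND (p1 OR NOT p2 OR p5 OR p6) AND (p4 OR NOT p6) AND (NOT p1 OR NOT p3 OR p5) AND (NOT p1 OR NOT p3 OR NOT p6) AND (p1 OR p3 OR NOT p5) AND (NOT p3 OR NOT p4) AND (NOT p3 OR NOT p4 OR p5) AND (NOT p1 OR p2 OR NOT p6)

p1 = False, p2 = True, p3 = True, p4 = False, p5 = True, p6 = False

Set p1 = False.
  then (p1 OR p5) forces p5 = True.
  then (p1 OR p3 OR NOT p5) forces p3 = True.
  then (NOT p3 OR NOT p4) forces p4 = False.
  then (p2 OR p4) forces p2 = True.
  then (NOT p2 OR NOT p3 OR NOT p5 OR NOT p6) forces p6 = False.
All clauses satisfied.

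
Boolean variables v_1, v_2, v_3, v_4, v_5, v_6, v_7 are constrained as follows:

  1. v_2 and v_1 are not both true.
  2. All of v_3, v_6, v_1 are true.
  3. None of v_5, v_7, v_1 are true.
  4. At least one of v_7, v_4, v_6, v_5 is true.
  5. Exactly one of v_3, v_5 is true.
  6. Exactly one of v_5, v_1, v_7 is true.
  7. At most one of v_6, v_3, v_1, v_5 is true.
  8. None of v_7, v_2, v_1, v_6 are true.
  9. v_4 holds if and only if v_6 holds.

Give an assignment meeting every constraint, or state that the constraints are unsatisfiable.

Unsatisfiable

Case v_1 = True:
  Constraint (3) is violated (v_1=T) — contradiction.
Case v_1 = False:
  Constraint (2) is violated (v_1=F) — contradiction.
Both cases fail — unsatisfiable.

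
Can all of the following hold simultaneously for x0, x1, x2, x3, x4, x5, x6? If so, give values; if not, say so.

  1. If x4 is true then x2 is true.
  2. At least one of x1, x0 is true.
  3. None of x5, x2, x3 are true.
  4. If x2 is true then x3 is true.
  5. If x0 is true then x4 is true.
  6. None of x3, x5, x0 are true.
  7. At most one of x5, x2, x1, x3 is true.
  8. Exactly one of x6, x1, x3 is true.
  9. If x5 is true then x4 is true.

x0=F, x1=T, x2=F, x3=F, x4=F, x5=F, x6=F

  (1) x4=F ⇒ x2: vacuous ✓
  (2) {x1, x0}: 1 true — at least one ✓
  (3) {x5, x2, x3}: 0 true — none ✓
  (4) x2=F ⇒ x3: vacuous ✓
  (5) x0=F ⇒ x4: vacuous ✓
  (6) {x3, x5, x0}: 0 true — none ✓
  (7) {x5, x2, x1, x3}: 1 true — at most one ✓
  (8) {x6, x1, x3}: 1 true — exactly one ✓
  (9) x5=F ⇒ x4: vacuous ✓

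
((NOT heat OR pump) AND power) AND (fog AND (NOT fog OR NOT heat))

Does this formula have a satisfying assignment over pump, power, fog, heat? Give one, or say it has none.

pump = True, power = True, fog = True, heat = False

  (NOT heat OR pump) AND power = True
    NOT heat OR pump = True
      NOT heat = True
  fog AND (NOT fog OR NOT heat) = True
    NOT fog OR NOT heat = True
      NOT fog = False
      NOT heat = True
Both conjuncts True, so the formula holds.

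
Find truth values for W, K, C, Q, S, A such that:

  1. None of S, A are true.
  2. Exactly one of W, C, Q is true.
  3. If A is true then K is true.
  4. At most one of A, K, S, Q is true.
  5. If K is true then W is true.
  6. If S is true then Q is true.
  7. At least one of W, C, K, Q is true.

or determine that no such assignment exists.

W = False, K = False, C = False, Q = True, S = False, A = False

  (1) {S, A}: 0 true — none ✓
  (2) {W, C, Q}: 1 true — exactly one ✓
  (3) A=F ⇒ K: vacuous ✓
  (4) {A, K, S, Q}: 1 true — at most one ✓
  (5) K=F ⇒ W: vacuous ✓
  (6) S=F ⇒ Q: vacuous ✓
  (7) {W, C, K, Q}: 1 true — at least one ✓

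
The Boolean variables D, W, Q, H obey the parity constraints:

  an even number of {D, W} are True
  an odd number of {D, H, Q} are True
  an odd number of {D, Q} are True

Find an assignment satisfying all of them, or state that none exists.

D = False; W = False; Q = True; H = False

{D, W}: 0 true → even ✓
{D, H, Q}: 1 true → odd ✓
{D, Q}: 1 true → odd ✓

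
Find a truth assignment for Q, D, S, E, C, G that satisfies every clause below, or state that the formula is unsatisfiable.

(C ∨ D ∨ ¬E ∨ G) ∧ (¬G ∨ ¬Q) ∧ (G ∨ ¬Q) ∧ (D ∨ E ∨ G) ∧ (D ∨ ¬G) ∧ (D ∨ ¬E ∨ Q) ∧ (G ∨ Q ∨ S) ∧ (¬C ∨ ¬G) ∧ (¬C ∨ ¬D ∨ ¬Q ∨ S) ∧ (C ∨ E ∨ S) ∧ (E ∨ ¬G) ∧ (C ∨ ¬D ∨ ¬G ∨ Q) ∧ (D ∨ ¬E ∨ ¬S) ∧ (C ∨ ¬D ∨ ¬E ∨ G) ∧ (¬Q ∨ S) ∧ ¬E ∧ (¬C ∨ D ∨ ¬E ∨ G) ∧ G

Case E = True:
  Clause (¬E) is falsified — contradiction.
Case E = False:
  (E ∨ ¬G) forces G = False.
  Clause (G) is falsified — contradiction.
Both cases fail, so the formula is unsatisfiable.

The formula is unsatisfiable.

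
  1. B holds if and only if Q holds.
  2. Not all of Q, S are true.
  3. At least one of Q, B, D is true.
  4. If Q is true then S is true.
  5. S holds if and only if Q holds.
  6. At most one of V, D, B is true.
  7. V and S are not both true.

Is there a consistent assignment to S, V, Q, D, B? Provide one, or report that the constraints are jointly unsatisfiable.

S = False, V = False, Q = False, D = True, B = False

  (1) B=F, Q=F — same ✓
  (2) {Q, S}: 0/2 true — not all ✓
  (3) {Q, B, D}: 1 true — at least one ✓
  (4) Q=F ⇒ S: vacuous ✓
  (5) S=F, Q=F — same ✓
  (6) {V, D, B}: 1 true — at most one ✓
  (7) V=F, S=F — not both ✓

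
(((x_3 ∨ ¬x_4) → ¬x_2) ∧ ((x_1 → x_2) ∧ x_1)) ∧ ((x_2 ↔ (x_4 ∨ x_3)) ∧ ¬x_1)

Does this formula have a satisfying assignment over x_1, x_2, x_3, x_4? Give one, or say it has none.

No satisfying assignment exists.

Case x_1 = True: the conjunct ¬x_1 is False.
Case x_1 = False: the conjunct x_1 is False.
Both cases fail — unsatisfiable.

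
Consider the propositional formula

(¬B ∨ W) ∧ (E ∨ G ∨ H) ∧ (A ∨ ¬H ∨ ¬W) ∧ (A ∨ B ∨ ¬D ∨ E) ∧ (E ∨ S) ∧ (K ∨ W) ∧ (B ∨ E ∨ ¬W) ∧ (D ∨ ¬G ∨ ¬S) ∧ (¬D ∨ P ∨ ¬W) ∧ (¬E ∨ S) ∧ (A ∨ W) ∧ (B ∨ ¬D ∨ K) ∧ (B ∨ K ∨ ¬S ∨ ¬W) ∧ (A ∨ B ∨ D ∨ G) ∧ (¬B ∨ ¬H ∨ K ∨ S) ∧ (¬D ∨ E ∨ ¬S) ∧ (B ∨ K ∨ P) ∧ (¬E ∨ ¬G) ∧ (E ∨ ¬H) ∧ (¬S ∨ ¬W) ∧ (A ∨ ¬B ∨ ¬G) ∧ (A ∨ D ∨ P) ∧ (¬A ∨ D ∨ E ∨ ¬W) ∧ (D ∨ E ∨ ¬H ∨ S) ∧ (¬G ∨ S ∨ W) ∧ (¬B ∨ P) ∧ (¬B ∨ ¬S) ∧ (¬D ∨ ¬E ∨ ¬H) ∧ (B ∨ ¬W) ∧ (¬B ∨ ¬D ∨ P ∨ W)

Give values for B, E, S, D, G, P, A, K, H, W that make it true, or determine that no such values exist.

Set B = False.
  then (B ∨ ¬W) forces W = False.
  then (K ∨ W) forces K = True.
  then (A ∨ W) forces A = True.
Try E = False:
  (E ∨ S) forces S = True.
  (¬D ∨ E ∨ ¬S) forces D = False.
  (D ∨ ¬G ∨ ¬S) forces G = False.
  (E ∨ G ∨ H) forces H = True.
  clause (E ∨ ¬H) is falsified — backtrack.
So E = True.
  then (¬E ∨ S) forces S = True.
  then (¬E ∨ ¬G) forces G = False.
Set D = False.
Set P = False.
Set H = True.
All clauses satisfied.

B = False, E = True, S = True, D = False, G = False, P = False, A = True, K = True, H = True, W = False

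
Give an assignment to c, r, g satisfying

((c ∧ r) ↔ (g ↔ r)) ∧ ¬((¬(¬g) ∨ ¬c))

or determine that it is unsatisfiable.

UNSATISFIABLE

Case c = True: the formula simplifies to (r ↔ (g ↔ r)) ∧ ¬(¬(¬g)).
  g = True: the conjunct ¬(¬(¬g)) becomes ¬(¬False) = False.
  g = False: simplifies to r ↔ ¬r.
    r = True: this becomes True ↔ ¬True = False.
    r = False: this becomes False ↔ ¬False = False.
Case c = False: the conjunct ¬((¬(¬g) ∨ ¬c)) becomes ¬((¬(¬g) ∨ True)) = False.
Both cases fail — unsatisfiable.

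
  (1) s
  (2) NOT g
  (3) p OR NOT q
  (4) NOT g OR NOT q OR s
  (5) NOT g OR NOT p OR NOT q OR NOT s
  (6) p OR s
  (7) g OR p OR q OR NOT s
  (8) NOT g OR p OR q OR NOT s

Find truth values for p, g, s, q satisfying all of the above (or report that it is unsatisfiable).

p = True, g = False, s = True, q = True

Unit clause (s) forces s = True.
Unit clause (NOT g) forces g = False.
Try p = False:
  (p OR NOT q) forces q = False.
  clause (g OR p OR q OR NOT s) is falsified — backtrack.
So p = True.
Set q = True.
All clauses satisfied.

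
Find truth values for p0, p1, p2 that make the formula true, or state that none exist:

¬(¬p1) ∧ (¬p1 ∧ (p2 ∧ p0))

Case p1 = True: the conjunct ¬p1 is False.
Case p1 = False: the conjunct ¬(¬p1) becomes ¬(¬False) = False.
Both cases fail — unsatisfiable.

The formula is unsatisfiable.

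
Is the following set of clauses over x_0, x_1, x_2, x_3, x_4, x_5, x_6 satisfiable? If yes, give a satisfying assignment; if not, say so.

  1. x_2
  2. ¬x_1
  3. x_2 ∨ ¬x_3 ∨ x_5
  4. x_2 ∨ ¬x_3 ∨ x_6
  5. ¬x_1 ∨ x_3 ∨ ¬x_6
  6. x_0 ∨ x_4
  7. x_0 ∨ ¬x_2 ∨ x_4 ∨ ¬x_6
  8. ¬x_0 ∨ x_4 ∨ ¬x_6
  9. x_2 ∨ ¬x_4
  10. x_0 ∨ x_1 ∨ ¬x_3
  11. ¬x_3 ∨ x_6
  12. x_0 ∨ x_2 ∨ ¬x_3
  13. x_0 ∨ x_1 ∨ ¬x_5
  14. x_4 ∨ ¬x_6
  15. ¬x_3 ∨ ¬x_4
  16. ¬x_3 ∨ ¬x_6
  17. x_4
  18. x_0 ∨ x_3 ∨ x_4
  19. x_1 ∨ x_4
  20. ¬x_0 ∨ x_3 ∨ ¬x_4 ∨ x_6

x_0 = False, x_1 = False, x_2 = True, x_3 = False, x_4 = True, x_5 = False, x_6 = True

Unit clause (x_2) forces x_2 = True.
Unit clause (¬x_1) forces x_1 = False.
Unit clause (x_4) forces x_4 = True.
In (¬x_3 ∨ ¬x_4) only ¬x_3 is left, so x_3 = False.
Set x_0 = False.
  then (x_0 ∨ x_1 ∨ ¬x_5) forces x_5 = False.
Set x_6 = True.
All clauses satisfied.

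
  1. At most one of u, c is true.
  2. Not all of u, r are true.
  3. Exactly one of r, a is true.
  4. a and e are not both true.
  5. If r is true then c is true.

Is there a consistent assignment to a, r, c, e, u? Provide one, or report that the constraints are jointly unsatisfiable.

a=T, r=F, c=T, e=F, u=F

  (1) {u, c}: 1 true — at most one ✓
  (2) {u, r}: 0/2 true — not all ✓
  (3) {r, a}: 1 true — exactly one ✓
  (4) a=T, e=F — not both ✓
  (5) r=F ⇒ c: vacuous ✓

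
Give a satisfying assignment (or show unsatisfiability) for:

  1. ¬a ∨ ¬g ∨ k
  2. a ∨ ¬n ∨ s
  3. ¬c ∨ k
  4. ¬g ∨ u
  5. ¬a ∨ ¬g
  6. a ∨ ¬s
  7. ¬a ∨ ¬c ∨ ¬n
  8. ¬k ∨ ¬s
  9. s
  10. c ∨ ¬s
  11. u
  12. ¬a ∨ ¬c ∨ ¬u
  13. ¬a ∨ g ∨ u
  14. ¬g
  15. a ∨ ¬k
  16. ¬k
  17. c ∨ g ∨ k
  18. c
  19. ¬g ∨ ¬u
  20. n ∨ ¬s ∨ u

Case c = True:
  (¬c ∨ k) forces k = True.
  Clause (¬k) is falsified — contradiction.
Case c = False:
  Clause (c) is falsified — contradiction.
Both cases fail, so the formula is unsatisfiable.

No satisfying assignment exists.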